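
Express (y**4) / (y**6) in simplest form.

y**(-2)

Quotient: (y**-2)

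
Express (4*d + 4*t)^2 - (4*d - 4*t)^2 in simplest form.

64*d*t

Only the odd-power cross terms survive.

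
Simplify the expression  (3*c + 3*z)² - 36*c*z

9*(c - z)²

Expanding gives 9*c² - 18*c*z + 9*z², a perfect square.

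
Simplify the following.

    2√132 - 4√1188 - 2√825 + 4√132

-22*√33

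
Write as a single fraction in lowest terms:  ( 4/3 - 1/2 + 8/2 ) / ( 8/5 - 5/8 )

580/117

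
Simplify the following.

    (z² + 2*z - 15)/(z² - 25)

(z - 3)/(z - 5)

Factor: z² + 2*z - 15 = (z + 5)·(z - 3);  z² - 25 = (z + 5)·(z - 5)
Cancel the common factor (z + 5).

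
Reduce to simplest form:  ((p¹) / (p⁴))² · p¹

p^(-5)

Inside the bracket: (p^-3)
Raise to the power 2: (p^-6)
Multiply by p¹: add exponents.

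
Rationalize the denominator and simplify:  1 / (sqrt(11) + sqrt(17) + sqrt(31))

Group as (sqrt(11) + sqrt(31)) + sqrt(17); multiply by (sqrt(11) + sqrt(31)) - sqrt(17), then rationalise the remaining surd.

(-2*sqrt(5797) - 3*sqrt(31) + 25*sqrt(17) + 37*sqrt(11))/739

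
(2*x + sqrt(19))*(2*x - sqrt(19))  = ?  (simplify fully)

(2*x)^2 - (sqrt(19))^2 = 4*x^2 - 19.

4*x^2 - 19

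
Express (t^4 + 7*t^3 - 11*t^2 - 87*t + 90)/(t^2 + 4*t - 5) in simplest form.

Factor: t^4 + 7*t^3 - 11*t^2 - 87*t + 90 = (t - 3)*(t + 5)*(t + 6)*(t - 1);  t^2 + 4*t - 5 = (t + 5)*(t - 1)
Cancel the common factors (t - 1), (t + 5).

t^2 + 3*t - 18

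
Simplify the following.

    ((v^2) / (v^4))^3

v^(-6)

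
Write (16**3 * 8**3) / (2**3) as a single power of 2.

2**18

16**3 = 2**12; 8**3 = 2**9; 2**3 = 2**3
Combine exponents: 2**18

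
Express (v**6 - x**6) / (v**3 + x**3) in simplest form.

v**6 - x**6 factors as -(-v + x)*(v + x)*(v**2 - v*x + x**2)*(v**2 + v*x + x**2).

v**3 - x**3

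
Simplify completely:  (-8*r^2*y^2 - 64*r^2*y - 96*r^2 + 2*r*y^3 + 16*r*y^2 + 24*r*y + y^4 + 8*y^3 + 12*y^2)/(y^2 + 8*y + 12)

-8*r^2 + 2*r*y + y^2

Factor: -8*r^2*y^2 - 64*r^2*y - 96*r^2 + 2*r*y^3 + 16*r*y^2 + 24*r*y + y^4 + 8*y^3 + 12*y^2 = (y + 6)*(-2*r + y)*(y + 2)*(4*r + y);  y^2 + 8*y + 12 = (y + 2)*(y + 6)
Cancel the common factors (y + 2), (y + 6).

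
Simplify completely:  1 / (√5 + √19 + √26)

(-√2470 - √26 + 6*√19 + 20*√5)/188

Group as (√5 + √26) + √19; multiply by (√5 + √26) - √19, then rationalise the remaining surd.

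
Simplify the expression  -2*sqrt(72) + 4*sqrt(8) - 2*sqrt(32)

-12*sqrt(2)

2*sqrt(72) = 12*sqrt(2); 4*sqrt(8) = 8*sqrt(2); 2*sqrt(32) = 8*sqrt(2)
Combine: (-12 + 8 - 8)·sqrt(2) = -12*sqrt(2)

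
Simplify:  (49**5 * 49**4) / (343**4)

49**5 = 7**10; 49**4 = 7**8; 343**4 = 7**12
Combine exponents: 7**6

7**6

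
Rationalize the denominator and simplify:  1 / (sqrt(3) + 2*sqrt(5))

(-sqrt(3) + 2*sqrt(5))/17

Multiply numerator and denominator by -2*sqrt(5) + sqrt(3).
Denominator becomes -17; numerator becomes -2*sqrt(5) + sqrt(3).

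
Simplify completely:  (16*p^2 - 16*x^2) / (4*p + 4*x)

16*p^2 - 16*x^2 factors as -16*(-p + x)*(p + x).

4*p - 4*x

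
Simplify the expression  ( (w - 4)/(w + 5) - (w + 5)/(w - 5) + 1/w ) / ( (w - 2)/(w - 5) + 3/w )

Numerator: (w - 4)/(w + 5) - (w + 5)/(w - 5) + 1/w = (-18*w^2 - 5*w - 25)/(w^3 - 25*w)
Denominator: (w - 2)/(w - 5) + 3/w = (w^2 + w - 15)/(w^2 - 5*w)
Divide: ((-18*w^2 - 5*w - 25)/(w^3 - 25*w)) · ((w^2 - 5*w)/(w^2 + w - 15)) = (-18*w^2 - 5*w - 25)/(w^3 + 6*w^2 - 10*w - 75)

(-18*w^2 - 5*w - 25)/(w^3 + 6*w^2 - 10*w - 75)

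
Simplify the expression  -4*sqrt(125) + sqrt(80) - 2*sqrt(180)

4*sqrt(125) = 20*sqrt(5); sqrt(80) = 4*sqrt(5); 2*sqrt(180) = 12*sqrt(5)
Combine: (-20 + 4 - 12)·sqrt(5) = -28*sqrt(5)

-28*sqrt(5)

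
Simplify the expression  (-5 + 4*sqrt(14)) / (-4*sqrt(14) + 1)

Multiply numerator and denominator by 1 + 4*sqrt(14).
Denominator becomes -223; numerator becomes -16*sqrt(14) + 219.

(-219 + 16*sqrt(14))/223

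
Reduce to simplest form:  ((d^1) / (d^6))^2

d^(-10)

Inside the bracket: (d^-5)
Raise to the power 2: (d^-10)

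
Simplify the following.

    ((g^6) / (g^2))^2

Inside the bracket: g^4
Raise to the power 2: g^8

g^8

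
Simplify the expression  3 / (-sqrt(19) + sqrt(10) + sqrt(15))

Group as (sqrt(10) + sqrt(15)) - sqrt(19); multiply by (sqrt(10) + sqrt(15)) + sqrt(19), then rationalise the remaining surd.

(-3*sqrt(19) + 7*sqrt(15) + 12*sqrt(10) + 5*sqrt(114))/94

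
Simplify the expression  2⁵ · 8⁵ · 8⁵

2^35

2⁵ = 2^5; 8⁵ = 2^15; 8⁵ = 2^15
Combine exponents: 2^35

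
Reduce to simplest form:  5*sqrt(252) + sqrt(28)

5*sqrt(252) = 30*sqrt(7); sqrt(28) = 2*sqrt(7)
Combine: (30 + 2)·sqrt(7) = 32*sqrt(7)

32*sqrt(7)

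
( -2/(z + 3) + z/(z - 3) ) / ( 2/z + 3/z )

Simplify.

Numerator: -2/(z + 3) + z/(z - 3) = (z² + z + 6)/(z² - 9)
Denominator: 2/z + 3/z = 5/z
Divide: ((z² + z + 6)/(z² - 9)) · (z/5) = (z³ + z² + 6*z)/(5*z² - 45)

(z³ + z² + 6*z)/(5*z² - 45)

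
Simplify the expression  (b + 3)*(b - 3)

Difference of squares with P = b, Q = 3.

b**2 - 9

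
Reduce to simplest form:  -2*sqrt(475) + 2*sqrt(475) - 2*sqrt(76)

2*sqrt(475) = 10*sqrt(19); 2*sqrt(475) = 10*sqrt(19); 2*sqrt(76) = 4*sqrt(19)
Combine: (-10 + 10 - 4)·sqrt(19) = -4*sqrt(19)

-4*sqrt(19)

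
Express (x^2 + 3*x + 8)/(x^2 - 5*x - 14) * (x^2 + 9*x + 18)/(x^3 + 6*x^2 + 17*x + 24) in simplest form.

Factor: x^2 - 5*x - 14 = (x - 7)*(x + 2);  x^2 + 9*x + 18 = (x + 6)*(x + 3);  x^3 + 6*x^2 + 17*x + 24 = (x + 3)*(x^2 + 3*x + 8)
Cancel the common factors (x^2 + 3*x + 8), (x + 3).

(x + 6)/(x^2 - 5*x - 14)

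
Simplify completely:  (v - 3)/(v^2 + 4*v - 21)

1/(v + 7)

Factor: v^2 + 4*v - 21 = (v + 7)*(v - 3)
Cancel the common factor (v - 3).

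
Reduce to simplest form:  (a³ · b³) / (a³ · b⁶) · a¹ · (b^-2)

Quotient: (b^-3)
Multiply by a¹ · (b^-2): add exponents.

a/b⁵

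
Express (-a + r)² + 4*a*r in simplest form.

After expansion: a² + 2*a*r + r² — a perfect-square trinomial.

(a + r)²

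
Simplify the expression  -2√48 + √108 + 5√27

13*√3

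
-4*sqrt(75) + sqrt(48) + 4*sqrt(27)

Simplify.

4*sqrt(75) = 20*sqrt(3); sqrt(48) = 4*sqrt(3); 4*sqrt(27) = 12*sqrt(3)
Combine: (-20 + 4 + 12)·sqrt(3) = -4*sqrt(3)

-4*sqrt(3)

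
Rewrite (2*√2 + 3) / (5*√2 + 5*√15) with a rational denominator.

Multiply numerator and denominator by -5*√15 + 5*√2.
Denominator becomes -325; numerator becomes -15*√15 - 10*√30 + 20 + 15*√2.

(-3*√2 - 4 + 2*√30 + 3*√15)/65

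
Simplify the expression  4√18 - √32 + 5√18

23*√2

4√18 = 12*√2; √32 = 4*√2; 5√18 = 15*√2
Combine: (12 - 4 + 15)·√2 = 23*√2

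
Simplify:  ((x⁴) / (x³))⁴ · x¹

Inside the bracket: x¹
Raise to the power 4: x⁴
Multiply by x¹: add exponents.

x⁵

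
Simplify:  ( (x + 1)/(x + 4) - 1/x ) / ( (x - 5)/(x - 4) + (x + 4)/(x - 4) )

(x^3 - 4*x^2 - 4*x + 16)/(2*x^3 + 7*x^2 - 4*x)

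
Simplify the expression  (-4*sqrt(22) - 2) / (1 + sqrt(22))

Multiply numerator and denominator by -sqrt(22) + 1.
Denominator becomes -21; numerator becomes -2*sqrt(22) + 86.

(-86 + 2*sqrt(22))/21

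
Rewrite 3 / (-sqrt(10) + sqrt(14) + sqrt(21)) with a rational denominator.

(-75*sqrt(10) + 9*sqrt(21) + 51*sqrt(14) + 84*sqrt(15))/551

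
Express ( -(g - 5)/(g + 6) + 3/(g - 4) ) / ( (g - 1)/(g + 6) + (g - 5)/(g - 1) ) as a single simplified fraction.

(-g^3 + 13*g^2 - 14*g + 2)/(2*g^3 - 9*g^2 - 25*g + 116)

Numerator: -(g - 5)/(g + 6) + 3/(g - 4) = (-g^2 + 12*g - 2)/(g^2 + 2*g - 24)
Denominator: (g - 1)/(g + 6) + (g - 5)/(g - 1) = (2*g^2 - g - 29)/(g^2 + 5*g - 6)
Divide: ((-g^2 + 12*g - 2)/(g^2 + 2*g - 24)) · ((g^2 + 5*g - 6)/(2*g^2 - g - 29)) = (-g^3 + 13*g^2 - 14*g + 2)/(2*g^3 - 9*g^2 - 25*g + 116)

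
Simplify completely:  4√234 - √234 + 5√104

19*√26

4√234 = 12*√26; √234 = 3*√26; 5√104 = 10*√26
Combine: (12 - 3 + 10)·√26 = 19*√26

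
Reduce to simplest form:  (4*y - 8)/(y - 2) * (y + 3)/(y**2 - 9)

4/(y - 3)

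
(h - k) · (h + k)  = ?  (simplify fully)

h² - k²

Telescope via difference of squares: (h+k)(h-k) = h² - k².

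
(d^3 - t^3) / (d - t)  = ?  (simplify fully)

Apply the difference-of-cubes factorisation and cancel (d - t).

d^2 + d*t + t^2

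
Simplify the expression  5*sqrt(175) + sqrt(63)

28*sqrt(7)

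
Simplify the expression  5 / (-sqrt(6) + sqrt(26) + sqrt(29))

(-49*sqrt(6) + 3*sqrt(29) + 9*sqrt(26) + 4*sqrt(1131))/123

Group as (sqrt(26) + sqrt(29)) - sqrt(6); multiply by (sqrt(26) + sqrt(29)) + sqrt(6), then rationalise the remaining surd.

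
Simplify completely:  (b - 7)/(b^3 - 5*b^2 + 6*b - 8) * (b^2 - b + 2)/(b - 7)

Factor: b^3 - 5*b^2 + 6*b - 8 = (b - 4)*(b^2 - b + 2)
Cancel the common factors (b^2 - b + 2), (b - 7).

1/(b - 4)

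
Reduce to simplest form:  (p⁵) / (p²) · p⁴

p⁷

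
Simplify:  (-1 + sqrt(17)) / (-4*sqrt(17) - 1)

(-69 + 5*sqrt(17))/271

Multiply numerator and denominator by -1 + 4*sqrt(17).
Denominator becomes -271; numerator becomes -5*sqrt(17) + 69.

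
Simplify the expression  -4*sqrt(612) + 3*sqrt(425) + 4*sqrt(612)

15*sqrt(17)

4*sqrt(612) = 24*sqrt(17); 3*sqrt(425) = 15*sqrt(17); 4*sqrt(612) = 24*sqrt(17)
Combine: (-24 + 15 + 24)·sqrt(17) = 15*sqrt(17)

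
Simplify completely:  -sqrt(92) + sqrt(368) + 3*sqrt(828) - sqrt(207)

17*sqrt(23)

sqrt(92) = 2*sqrt(23); sqrt(368) = 4*sqrt(23); 3*sqrt(828) = 18*sqrt(23); sqrt(207) = 3*sqrt(23)
Combine: (-2 + 4 + 18 - 3)·sqrt(23) = 17*sqrt(23)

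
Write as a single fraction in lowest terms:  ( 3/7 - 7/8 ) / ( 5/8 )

Numerator: 3/7 - 7/8 = -25/56
Denominator: 5/8 = 5/8
Divide: (-25/56) · (8/5) = -5/7

-5/7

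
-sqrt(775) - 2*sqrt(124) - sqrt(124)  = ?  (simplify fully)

-11*sqrt(31)

sqrt(775) = 5*sqrt(31); 2*sqrt(124) = 4*sqrt(31); sqrt(124) = 2*sqrt(31)
Combine: (-5 - 4 - 2)·sqrt(31) = -11*sqrt(31)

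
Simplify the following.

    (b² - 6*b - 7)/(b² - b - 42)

(b + 1)/(b + 6)

Factor: b² - 6*b - 7 = (b - 7)·(b + 1);  b² - b - 42 = (b + 6)·(b - 7)
Cancel the common factor (b - 7).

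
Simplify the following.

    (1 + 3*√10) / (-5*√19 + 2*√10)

(-15*√190 - 60 - 5*√19 - 2*√10)/435

Multiply numerator and denominator by 2*√10 + 5*√19.
Denominator becomes -435; numerator becomes 2*√10 + 5*√19 + 60 + 15*√190.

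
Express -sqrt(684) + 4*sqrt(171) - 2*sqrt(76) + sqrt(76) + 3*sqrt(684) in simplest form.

sqrt(684) = 6*sqrt(19); 4*sqrt(171) = 12*sqrt(19); 2*sqrt(76) = 4*sqrt(19); sqrt(76) = 2*sqrt(19); 3*sqrt(684) = 18*sqrt(19)
Combine: (-6 + 12 - 4 + 2 + 18)·sqrt(19) = 22*sqrt(19)

22*sqrt(19)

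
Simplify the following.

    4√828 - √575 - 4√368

3*√23

4√828 = 24*√23; √575 = 5*√23; 4√368 = 16*√23
Combine: (24 - 5 - 16)·√23 = 3*√23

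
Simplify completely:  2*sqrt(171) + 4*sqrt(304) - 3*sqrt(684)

4*sqrt(19)

2*sqrt(171) = 6*sqrt(19); 4*sqrt(304) = 16*sqrt(19); 3*sqrt(684) = 18*sqrt(19)
Combine: (6 + 16 - 18)·sqrt(19) = 4*sqrt(19)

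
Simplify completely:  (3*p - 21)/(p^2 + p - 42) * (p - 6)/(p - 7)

Factor: 3*p - 21 = 3*(p - 7);  p^2 + p - 42 = (p - 6)*(p + 7)
Cancel the common factors (p - 7), (p - 6).

3/(p + 7)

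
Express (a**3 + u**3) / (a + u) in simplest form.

Apply the sum-of-cubes factorisation and cancel (a + u).

a**2 - a*u + u**2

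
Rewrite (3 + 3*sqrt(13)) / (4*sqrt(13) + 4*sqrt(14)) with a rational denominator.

(-39 - 3*sqrt(13) + 3*sqrt(14) + 3*sqrt(182))/4

Multiply numerator and denominator by -4*sqrt(14) + 4*sqrt(13).
Denominator becomes -16; numerator becomes -12*sqrt(182) - 12*sqrt(14) + 12*sqrt(13) + 156.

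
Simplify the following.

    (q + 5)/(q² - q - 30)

1/(q - 6)

Factor: q² - q - 30 = (q + 5)·(q - 6)
Cancel the common factor (q + 5).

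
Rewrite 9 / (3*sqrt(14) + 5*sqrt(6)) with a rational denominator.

Multiply numerator and denominator by -5*sqrt(6) + 3*sqrt(14).
Denominator becomes -24; numerator becomes -45*sqrt(6) + 27*sqrt(14).

(-9*sqrt(14) + 15*sqrt(6))/8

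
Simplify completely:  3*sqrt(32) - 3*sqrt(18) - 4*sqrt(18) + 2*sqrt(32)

-sqrt(2)

3*sqrt(32) = 12*sqrt(2); 3*sqrt(18) = 9*sqrt(2); 4*sqrt(18) = 12*sqrt(2); 2*sqrt(32) = 8*sqrt(2)
Combine: (12 - 9 - 12 + 8)·sqrt(2) = -sqrt(2)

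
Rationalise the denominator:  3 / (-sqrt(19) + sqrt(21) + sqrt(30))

(-48*sqrt(19) + 15*sqrt(30) + 42*sqrt(21) + 9*sqrt(1330))/748

Group as (sqrt(21) + sqrt(30)) - sqrt(19); multiply by (sqrt(21) + sqrt(30)) + sqrt(19), then rationalise the remaining surd.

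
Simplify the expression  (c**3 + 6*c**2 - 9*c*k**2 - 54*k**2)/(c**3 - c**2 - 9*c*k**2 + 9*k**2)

(c + 6)/(c - 1)

Factor: c**3 + 6*c**2 - 9*c*k**2 - 54*k**2 = (c + 3*k)*(c + 6)*(c - 3*k);  c**3 - c**2 - 9*c*k**2 + 9*k**2 = (c - 3*k)*(c + 3*k)*(c - 1)
Cancel the common factors (c + 3*k), (c - 3*k).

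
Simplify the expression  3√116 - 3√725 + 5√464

3√116 = 6*√29; 3√725 = 15*√29; 5√464 = 20*√29
Combine: (6 - 15 + 20)·√29 = 11*√29

11*√29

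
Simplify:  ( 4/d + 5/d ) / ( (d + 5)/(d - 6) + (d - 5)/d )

Numerator: 4/d + 5/d = 9/d
Denominator: (d + 5)/(d - 6) + (d - 5)/d = (2*d² - 6*d + 30)/(d² - 6*d)
Divide: (9/d) · ((d² - 6*d)/(2*d² - 6*d + 30)) = (9*d - 54)/(2*d² - 6*d + 30)

(9*d - 54)/(2*d² - 6*d + 30)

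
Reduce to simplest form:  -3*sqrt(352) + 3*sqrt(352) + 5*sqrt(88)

3*sqrt(352) = 12*sqrt(22); 3*sqrt(352) = 12*sqrt(22); 5*sqrt(88) = 10*sqrt(22)
Combine: (-12 + 12 + 10)·sqrt(22) = 10*sqrt(22)

10*sqrt(22)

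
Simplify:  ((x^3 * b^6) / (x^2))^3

b^18*x^3

Inside the bracket: x^1 * b^6
Raise to the power 3: x^3 * b^18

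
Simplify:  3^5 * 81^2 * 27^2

3^5 = 3^5; 81^2 = 3^8; 27^2 = 3^6
Combine exponents: 3^19

3^19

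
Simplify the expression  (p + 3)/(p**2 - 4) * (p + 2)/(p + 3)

Factor: p**2 - 4 = (p - 2)*(p + 2)
Cancel the common factors (p + 3), (p + 2).

1/(p - 2)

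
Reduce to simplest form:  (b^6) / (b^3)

Quotient: b^3

b^3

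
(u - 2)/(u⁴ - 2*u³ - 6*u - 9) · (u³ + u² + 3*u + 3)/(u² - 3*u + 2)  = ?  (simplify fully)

1/(u² - 4*u + 3)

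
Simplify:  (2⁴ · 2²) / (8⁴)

2⁴ = 2^4; 2² = 2^2; 8⁴ = 2^12
Combine exponents: 2^(-6)

2^(-6)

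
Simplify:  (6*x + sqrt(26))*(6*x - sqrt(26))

36*x^2 - 26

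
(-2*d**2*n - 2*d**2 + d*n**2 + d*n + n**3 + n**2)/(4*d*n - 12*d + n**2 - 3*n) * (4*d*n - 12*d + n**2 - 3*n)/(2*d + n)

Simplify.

Factor: -2*d**2*n - 2*d**2 + d*n**2 + d*n + n**3 + n**2 = (-d + n)*(n + 1)*(2*d + n);  4*d*n - 12*d + n**2 - 3*n = (4*d + n)*(n - 3);  4*d*n - 12*d + n**2 - 3*n = (n - 3)*(4*d + n)
Cancel the common factors (4*d + n), (2*d + n), (n - 3).

-d*n - d + n**2 + n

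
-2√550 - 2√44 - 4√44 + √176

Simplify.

2√550 = 10*√22; 2√44 = 4*√11; 4√44 = 8*√11; √176 = 4*√11

-10*√22 - 8*√11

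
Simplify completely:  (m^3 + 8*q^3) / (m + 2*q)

Factor as (a+b)(a^2-ab+b^2) with a=m, b=(2*q).

m^2 - 2*m*q + 4*q^2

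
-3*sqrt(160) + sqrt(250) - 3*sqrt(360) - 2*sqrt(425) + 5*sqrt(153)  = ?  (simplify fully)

3*sqrt(160) = 12*sqrt(10); sqrt(250) = 5*sqrt(10); 3*sqrt(360) = 18*sqrt(10); 2*sqrt(425) = 10*sqrt(17); 5*sqrt(153) = 15*sqrt(17)

-25*sqrt(10) + 5*sqrt(17)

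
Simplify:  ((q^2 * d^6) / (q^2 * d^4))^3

d^6

Inside the bracket: d^2
Raise to the power 3: d^6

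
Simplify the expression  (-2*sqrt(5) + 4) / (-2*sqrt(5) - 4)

-4*sqrt(5) + 9

Multiply numerator and denominator by -4 + 2*sqrt(5).
Denominator becomes -4; numerator becomes -36 + 16*sqrt(5).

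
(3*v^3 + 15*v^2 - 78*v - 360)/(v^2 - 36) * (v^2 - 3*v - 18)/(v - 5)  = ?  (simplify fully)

3*v^2 + 21*v + 36

Factor: 3*v^3 + 15*v^2 - 78*v - 360 = 3*(v - 5)*(v + 4)*(v + 6);  v^2 - 36 = (v - 6)*(v + 6);  v^2 - 3*v - 18 = (v - 6)*(v + 3)
Cancel the common factors (v + 6), (v - 5), (v - 6).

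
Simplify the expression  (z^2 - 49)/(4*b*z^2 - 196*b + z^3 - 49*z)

1/(4*b + z)

Factor: z^2 - 49 = (z - 7)*(z + 7);  4*b*z^2 - 196*b + z^3 - 49*z = (z + 7)*(4*b + z)*(z - 7)
Cancel the common factors (z + 7), (z - 7).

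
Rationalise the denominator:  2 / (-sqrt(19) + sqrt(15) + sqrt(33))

(-58*sqrt(19) + 2*sqrt(33) + 74*sqrt(15) + 12*sqrt(1045))/1139

Group as (sqrt(15) + sqrt(33)) - sqrt(19); multiply by (sqrt(15) + sqrt(33)) + sqrt(19), then rationalise the remaining surd.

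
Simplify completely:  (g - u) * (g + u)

g^2 - u^2

Pair the conjugate factors: (g+u)(g-u) = g^2 - u^2.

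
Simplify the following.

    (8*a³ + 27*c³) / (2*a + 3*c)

4*a² - 6*a*c + 9*c²

Factor as (a+b)(a^2-ab+b^2) with a=(3*c), b=(2*a).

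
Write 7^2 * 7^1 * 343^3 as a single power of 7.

7^12

7^2 = 7^2; 7^1 = 7^1; 343^3 = 7^9
Combine exponents: 7^12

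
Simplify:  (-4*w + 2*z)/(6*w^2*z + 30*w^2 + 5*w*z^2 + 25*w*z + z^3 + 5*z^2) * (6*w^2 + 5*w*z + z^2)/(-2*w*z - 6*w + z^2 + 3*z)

2/(z^2 + 8*z + 15)

Factor: -4*w + 2*z = 2*(-2*w + z);  6*w^2*z + 30*w^2 + 5*w*z^2 + 25*w*z + z^3 + 5*z^2 = (z + 5)*(3*w + z)*(2*w + z);  6*w^2 + 5*w*z + z^2 = (2*w + z)*(3*w + z);  -2*w*z - 6*w + z^2 + 3*z = (-2*w + z)*(z + 3)
Cancel the common factors (3*w + z), (-2*w + z), (2*w + z).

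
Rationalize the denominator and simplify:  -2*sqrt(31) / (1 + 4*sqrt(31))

(-248 + 2*sqrt(31))/495

Multiply numerator and denominator by -4*sqrt(31) + 1.
Denominator becomes -495; numerator becomes -2*sqrt(31) + 248.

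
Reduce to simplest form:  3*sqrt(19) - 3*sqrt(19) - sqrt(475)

3*sqrt(19) = 3*sqrt(19); 3*sqrt(19) = 3*sqrt(19); sqrt(475) = 5*sqrt(19)
Combine: (3 - 3 - 5)·sqrt(19) = -5*sqrt(19)

-5*sqrt(19)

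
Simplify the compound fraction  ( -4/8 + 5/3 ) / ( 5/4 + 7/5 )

70/159

Numerator: -4/8 + 5/3 = 7/6
Denominator: 5/4 + 7/5 = 53/20
Divide: (7/6) · (20/53) = 70/159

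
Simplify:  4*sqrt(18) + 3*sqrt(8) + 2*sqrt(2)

20*sqrt(2)

4*sqrt(18) = 12*sqrt(2); 3*sqrt(8) = 6*sqrt(2); 2*sqrt(2) = 2*sqrt(2)
Combine: (12 + 6 + 2)·sqrt(2) = 20*sqrt(2)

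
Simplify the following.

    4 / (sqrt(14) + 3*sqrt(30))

Multiply numerator and denominator by -3*sqrt(30) + sqrt(14).
Denominator becomes -256; numerator becomes -12*sqrt(30) + 4*sqrt(14).

(-sqrt(14) + 3*sqrt(30))/64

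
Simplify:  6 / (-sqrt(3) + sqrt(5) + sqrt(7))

(-54*sqrt(3) + 6*sqrt(7) + 30*sqrt(5) + 12*sqrt(105))/59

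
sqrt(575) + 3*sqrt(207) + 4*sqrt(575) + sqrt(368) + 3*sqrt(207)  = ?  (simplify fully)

sqrt(575) = 5*sqrt(23); 3*sqrt(207) = 9*sqrt(23); 4*sqrt(575) = 20*sqrt(23); sqrt(368) = 4*sqrt(23); 3*sqrt(207) = 9*sqrt(23)
Combine: (5 + 9 + 20 + 4 + 9)·sqrt(23) = 47*sqrt(23)

47*sqrt(23)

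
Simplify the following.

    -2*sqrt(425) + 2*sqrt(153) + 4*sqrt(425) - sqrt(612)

2*sqrt(425) = 10*sqrt(17); 2*sqrt(153) = 6*sqrt(17); 4*sqrt(425) = 20*sqrt(17); sqrt(612) = 6*sqrt(17)
Combine: (-10 + 6 + 20 - 6)·sqrt(17) = 10*sqrt(17)

10*sqrt(17)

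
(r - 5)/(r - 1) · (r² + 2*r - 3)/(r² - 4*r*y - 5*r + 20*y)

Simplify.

Factor: r² + 2*r - 3 = (r + 3)·(r - 1);  r² - 4*r*y - 5*r + 20*y = (r - 4*y)·(r - 5)
Cancel the common factors (r - 5), (r - 1).

(-r - 3)/(-r + 4*y)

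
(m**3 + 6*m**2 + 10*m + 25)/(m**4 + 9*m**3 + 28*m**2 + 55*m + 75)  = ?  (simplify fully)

Factor: m**3 + 6*m**2 + 10*m + 25 = (m + 5)*(m**2 + m + 5);  m**4 + 9*m**3 + 28*m**2 + 55*m + 75 = (m**2 + m + 5)*(m + 5)*(m + 3)
Cancel the common factors (m**2 + m + 5), (m + 5).

1/(m + 3)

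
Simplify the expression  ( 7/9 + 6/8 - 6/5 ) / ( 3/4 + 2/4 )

Numerator: 7/9 + 6/8 - 6/5 = 59/180
Denominator: 3/4 + 2/4 = 5/4
Divide: (59/180) · (4/5) = 59/225

59/225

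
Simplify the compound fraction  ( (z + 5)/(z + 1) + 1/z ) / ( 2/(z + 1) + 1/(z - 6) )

Numerator: (z + 5)/(z + 1) + 1/z = (z² + 6*z + 1)/(z² + z)
Denominator: 2/(z + 1) + 1/(z - 6) = (3*z - 11)/(z² - 5*z - 6)
Divide: ((z² + 6*z + 1)/(z² + z)) · ((z² - 5*z - 6)/(3*z - 11)) = (z³ - 35*z - 6)/(3*z² - 11*z)

(z³ - 35*z - 6)/(3*z² - 11*z)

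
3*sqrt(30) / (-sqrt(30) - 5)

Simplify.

-18 + 3*sqrt(30)

Multiply numerator and denominator by -5 + sqrt(30).
Denominator becomes -5; numerator becomes -15*sqrt(30) + 90.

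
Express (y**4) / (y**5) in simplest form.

1/y

Quotient: (y**-1)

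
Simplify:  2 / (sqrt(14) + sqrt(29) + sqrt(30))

Group as (sqrt(14) + sqrt(29)) + sqrt(30); multiply by (sqrt(14) + sqrt(29)) - sqrt(30), then rationalise the remaining surd.

(-8*sqrt(3045) + 26*sqrt(30) + 30*sqrt(29) + 90*sqrt(14))/1455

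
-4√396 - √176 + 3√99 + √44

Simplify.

-17*√11

4√396 = 24*√11; √176 = 4*√11; 3√99 = 9*√11; √44 = 2*√11
Combine: (-24 - 4 + 9 + 2)·√11 = -17*√11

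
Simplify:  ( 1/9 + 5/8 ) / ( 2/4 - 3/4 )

-53/18

Numerator: 1/9 + 5/8 = 53/72
Denominator: 2/4 - 3/4 = -1/4
Divide: (53/72) · (-4) = -53/18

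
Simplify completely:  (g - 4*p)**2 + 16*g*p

(g + 4*p)**2

After expansion: g**2 + 8*g*p + 16*p**2 — a perfect-square trinomial.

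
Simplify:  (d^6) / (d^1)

d^5

Quotient: d^5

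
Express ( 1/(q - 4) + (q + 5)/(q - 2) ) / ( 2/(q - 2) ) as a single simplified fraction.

Numerator: 1/(q - 4) + (q + 5)/(q - 2) = (q^2 + 2*q - 22)/(q^2 - 6*q + 8)
Denominator: 2/(q - 2) = 2/(q - 2)
Divide: ((q^2 + 2*q - 22)/(q^2 - 6*q + 8)) · (q/2 - 1) = (q^2 + 2*q - 22)/(2*q - 8)

(q^2 + 2*q - 22)/(2*q - 8)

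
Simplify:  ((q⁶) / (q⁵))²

Inside the bracket: q¹
Raise to the power 2: q²

q²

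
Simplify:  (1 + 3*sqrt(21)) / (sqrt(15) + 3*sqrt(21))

(-9*sqrt(35) - sqrt(15) + 3*sqrt(21) + 189)/174

Multiply numerator and denominator by -sqrt(15) + 3*sqrt(21).
Denominator becomes 174; numerator becomes -9*sqrt(35) - sqrt(15) + 3*sqrt(21) + 189.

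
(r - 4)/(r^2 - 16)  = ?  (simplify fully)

1/(r + 4)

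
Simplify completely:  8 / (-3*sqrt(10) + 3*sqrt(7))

Multiply numerator and denominator by 3*sqrt(7) + 3*sqrt(10).
Denominator becomes -27; numerator becomes 24*sqrt(7) + 24*sqrt(10).

(-8*sqrt(10) - 8*sqrt(7))/9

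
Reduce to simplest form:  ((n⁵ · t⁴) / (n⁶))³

t^12/n³

Inside the bracket: (n^-1) · t⁴
Raise to the power 3: (n^-3) · t^12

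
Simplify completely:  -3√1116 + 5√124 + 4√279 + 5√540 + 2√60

3√1116 = 18*√31; 5√124 = 10*√31; 4√279 = 12*√31; 5√540 = 30*√15; 2√60 = 4*√15

4*√31 + 34*√15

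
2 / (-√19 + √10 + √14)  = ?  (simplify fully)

(-10*√19 + 30*√14 + 46*√10 + 8*√665)/535

Group as (√10 + √14) - √19; multiply by (√10 + √14) + √19, then rationalise the remaining surd.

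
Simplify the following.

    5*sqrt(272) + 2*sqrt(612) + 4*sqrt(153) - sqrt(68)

5*sqrt(272) = 20*sqrt(17); 2*sqrt(612) = 12*sqrt(17); 4*sqrt(153) = 12*sqrt(17); sqrt(68) = 2*sqrt(17)
Combine: (20 + 12 + 12 - 2)·sqrt(17) = 42*sqrt(17)

42*sqrt(17)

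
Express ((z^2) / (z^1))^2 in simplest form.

Inside the bracket: z^1
Raise to the power 2: z^2

z^2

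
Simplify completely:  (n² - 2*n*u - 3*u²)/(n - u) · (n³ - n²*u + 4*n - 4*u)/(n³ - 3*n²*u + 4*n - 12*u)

n + u

Factor: n² - 2*n*u - 3*u² = (n - 3*u)·(n + u);  n³ - n²*u + 4*n - 4*u = (n - u)·(n² + 4);  n³ - 3*n²*u + 4*n - 12*u = (n - 3*u)·(n² + 4)
Cancel the common factors (n² + 4), (n - u), (n - 3*u).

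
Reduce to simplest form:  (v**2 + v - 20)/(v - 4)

v + 5

Factor: v**2 + v - 20 = (v + 5)*(v - 4)
Cancel the common factor (v - 4).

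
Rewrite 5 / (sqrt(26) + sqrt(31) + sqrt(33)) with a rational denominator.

Group as (sqrt(26) + sqrt(31)) + sqrt(33); multiply by (sqrt(26) + sqrt(31)) - sqrt(33), then rationalise the remaining surd.

(-5*sqrt(26598) + 60*sqrt(33) + 70*sqrt(31) + 95*sqrt(26))/1324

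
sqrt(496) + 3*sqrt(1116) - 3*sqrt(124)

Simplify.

sqrt(496) = 4*sqrt(31); 3*sqrt(1116) = 18*sqrt(31); 3*sqrt(124) = 6*sqrt(31)
Combine: (4 + 18 - 6)·sqrt(31) = 16*sqrt(31)

16*sqrt(31)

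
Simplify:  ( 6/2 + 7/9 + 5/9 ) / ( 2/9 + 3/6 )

6

Numerator: 6/2 + 7/9 + 5/9 = 13/3
Denominator: 2/9 + 3/6 = 13/18
Divide: (13/3) · (18/13) = 6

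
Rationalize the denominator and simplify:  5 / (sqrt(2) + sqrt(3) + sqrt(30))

(-145*sqrt(3) - 155*sqrt(2) + 60*sqrt(5) + 125*sqrt(30))/601

Group as (sqrt(2) + sqrt(30)) + sqrt(3); multiply by (sqrt(2) + sqrt(30)) - sqrt(3), then rationalise the remaining surd.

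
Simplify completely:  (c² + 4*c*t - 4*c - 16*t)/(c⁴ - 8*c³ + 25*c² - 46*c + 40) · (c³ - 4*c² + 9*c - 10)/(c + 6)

Factor: c² + 4*c*t - 4*c - 16*t = (c + 4*t)·(c - 4);  c⁴ - 8*c³ + 25*c² - 46*c + 40 = (c² - 2*c + 5)·(c - 2)·(c - 4);  c³ - 4*c² + 9*c - 10 = (c - 2)·(c² - 2*c + 5)
Cancel the common factors (c² - 2*c + 5), (c - 4), (c - 2).

(c + 4*t)/(c + 6)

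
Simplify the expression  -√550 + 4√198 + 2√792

19*√22

√550 = 5*√22; 4√198 = 12*√22; 2√792 = 12*√22
Combine: (-5 + 12 + 12)·√22 = 19*√22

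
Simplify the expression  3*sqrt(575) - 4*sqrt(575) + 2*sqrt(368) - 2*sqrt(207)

-3*sqrt(23)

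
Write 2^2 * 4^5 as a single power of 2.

2^12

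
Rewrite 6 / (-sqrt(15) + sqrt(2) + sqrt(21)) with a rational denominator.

(-12*sqrt(15) - 6*sqrt(21) + 51*sqrt(2) + 9*sqrt(70))/26

Group as (sqrt(2) + sqrt(21)) - sqrt(15); multiply by (sqrt(2) + sqrt(21)) + sqrt(15), then rationalise the remaining surd.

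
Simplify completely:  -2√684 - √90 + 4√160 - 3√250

-12*√19 - 2*√10

2√684 = 12*√19; √90 = 3*√10; 4√160 = 16*√10; 3√250 = 15*√10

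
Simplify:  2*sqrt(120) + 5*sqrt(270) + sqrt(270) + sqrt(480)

26*sqrt(30)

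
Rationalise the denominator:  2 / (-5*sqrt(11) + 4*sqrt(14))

Multiply numerator and denominator by 4*sqrt(14) + 5*sqrt(11).
Denominator becomes -51; numerator becomes 8*sqrt(14) + 10*sqrt(11).

(-10*sqrt(11) - 8*sqrt(14))/51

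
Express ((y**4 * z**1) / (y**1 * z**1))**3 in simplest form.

Inside the bracket: y**3
Raise to the power 3: y**9

y**9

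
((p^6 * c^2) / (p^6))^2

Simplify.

Inside the bracket: c^2
Raise to the power 2: c^4

c^4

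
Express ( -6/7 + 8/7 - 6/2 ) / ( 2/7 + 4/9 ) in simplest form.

Numerator: -6/7 + 8/7 - 6/2 = -19/7
Denominator: 2/7 + 4/9 = 46/63
Divide: (-19/7) · (63/46) = -171/46

-171/46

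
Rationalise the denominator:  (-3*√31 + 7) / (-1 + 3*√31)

(-136 + 9*√31)/139

Multiply numerator and denominator by -3*√31 - 1.
Denominator becomes -278; numerator becomes -18*√31 + 272.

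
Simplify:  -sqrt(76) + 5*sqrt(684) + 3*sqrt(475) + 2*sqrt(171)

49*sqrt(19)

sqrt(76) = 2*sqrt(19); 5*sqrt(684) = 30*sqrt(19); 3*sqrt(475) = 15*sqrt(19); 2*sqrt(171) = 6*sqrt(19)
Combine: (-2 + 30 + 15 + 6)·sqrt(19) = 49*sqrt(19)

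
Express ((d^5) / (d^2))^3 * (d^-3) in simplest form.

d^6

Inside the bracket: d^3
Raise to the power 3: d^9
Multiply by (d^-3): add exponents.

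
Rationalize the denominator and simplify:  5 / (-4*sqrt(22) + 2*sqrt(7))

Multiply numerator and denominator by 2*sqrt(7) + 4*sqrt(22).
Denominator becomes -324; numerator becomes 10*sqrt(7) + 20*sqrt(22).

(-10*sqrt(22) - 5*sqrt(7))/162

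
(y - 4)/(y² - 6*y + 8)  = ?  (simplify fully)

Factor: y² - 6*y + 8 = (y - 4)·(y - 2)
Cancel the common factor (y - 4).

1/(y - 2)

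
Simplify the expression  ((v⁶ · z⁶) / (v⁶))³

Inside the bracket: z⁶
Raise to the power 3: z^18

z^18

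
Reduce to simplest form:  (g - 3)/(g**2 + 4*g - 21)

1/(g + 7)

Factor: g**2 + 4*g - 21 = (g + 7)*(g - 3)
Cancel the common factor (g - 3).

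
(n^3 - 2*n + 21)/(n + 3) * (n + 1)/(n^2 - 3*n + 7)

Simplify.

n + 1

Factor: n^3 - 2*n + 21 = (n^2 - 3*n + 7)*(n + 3)
Cancel the common factors (n^2 - 3*n + 7), (n + 3).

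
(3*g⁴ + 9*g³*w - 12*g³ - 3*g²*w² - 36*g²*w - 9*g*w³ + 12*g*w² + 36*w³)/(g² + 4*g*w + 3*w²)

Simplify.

3*g² - 3*g*w - 12*g + 12*w

Factor: 3*g⁴ + 9*g³*w - 12*g³ - 3*g²*w² - 36*g²*w - 9*g*w³ + 12*g*w² + 36*w³ = 3·(g - 4)·(g + 3*w)·(g - w)·(g + w);  g² + 4*g*w + 3*w² = (g + 3*w)·(g + w)
Cancel the common factors (g + 3*w), (g + w).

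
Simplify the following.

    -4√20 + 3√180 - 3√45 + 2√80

4√20 = 8*√5; 3√180 = 18*√5; 3√45 = 9*√5; 2√80 = 8*√5
Combine: (-8 + 18 - 9 + 8)·√5 = 9*√5

9*√5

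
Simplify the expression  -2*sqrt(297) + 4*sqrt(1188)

18*sqrt(33)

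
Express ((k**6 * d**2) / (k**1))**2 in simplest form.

Inside the bracket: k**5 * d**2
Raise to the power 2: k**10 * d**4

d**4*k**10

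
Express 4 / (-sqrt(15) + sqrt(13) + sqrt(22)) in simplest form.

Group as (sqrt(13) + sqrt(22)) - sqrt(15); multiply by (sqrt(13) + sqrt(22)) + sqrt(15), then rationalise the remaining surd.

(-10*sqrt(15) + 3*sqrt(22) + 12*sqrt(13) + sqrt(4290))/93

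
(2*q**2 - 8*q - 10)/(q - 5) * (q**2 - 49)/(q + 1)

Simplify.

2*q**2 - 98

Factor: 2*q**2 - 8*q - 10 = 2*(q + 1)*(q - 5);  q**2 - 49 = (q - 7)*(q + 7)
Cancel the common factors (q + 1), (q - 5).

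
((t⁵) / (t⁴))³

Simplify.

Inside the bracket: t¹
Raise to the power 3: t³

t³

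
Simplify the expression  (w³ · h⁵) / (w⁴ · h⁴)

Quotient: (w^-1) · h¹

h/w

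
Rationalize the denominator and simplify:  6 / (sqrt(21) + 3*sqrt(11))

(-sqrt(21) + 3*sqrt(11))/13

Multiply numerator and denominator by -3*sqrt(11) + sqrt(21).
Denominator becomes -78; numerator becomes -18*sqrt(11) + 6*sqrt(21).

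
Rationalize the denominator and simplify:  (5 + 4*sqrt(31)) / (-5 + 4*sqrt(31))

(40*sqrt(31) + 521)/471

Multiply numerator and denominator by -4*sqrt(31) - 5.
Denominator becomes -471; numerator becomes -521 - 40*sqrt(31).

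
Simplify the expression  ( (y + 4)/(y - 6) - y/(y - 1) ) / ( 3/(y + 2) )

(9*y² + 14*y - 8)/(3*y² - 21*y + 18)

Numerator: (y + 4)/(y - 6) - y/(y - 1) = (9*y - 4)/(y² - 7*y + 6)
Denominator: 3/(y + 2) = 3/(y + 2)
Divide: ((9*y - 4)/(y² - 7*y + 6)) · (y/3 + 2/3) = (9*y² + 14*y - 8)/(3*y² - 21*y + 18)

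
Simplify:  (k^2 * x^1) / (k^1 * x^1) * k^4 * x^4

Quotient: k^1
Multiply by k^4 * x^4: add exponents.

k^5*x^4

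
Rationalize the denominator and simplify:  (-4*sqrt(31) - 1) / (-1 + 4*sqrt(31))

-(1 + 4*sqrt(31))**2/495

Multiply numerator and denominator by -4*sqrt(31) - 1.
Denominator becomes -495; numerator becomes 8*sqrt(31) + 497.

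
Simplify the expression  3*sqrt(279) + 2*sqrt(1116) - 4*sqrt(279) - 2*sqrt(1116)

-3*sqrt(31)

3*sqrt(279) = 9*sqrt(31); 2*sqrt(1116) = 12*sqrt(31); 4*sqrt(279) = 12*sqrt(31); 2*sqrt(1116) = 12*sqrt(31)
Combine: (9 + 12 - 12 - 12)·sqrt(31) = -3*sqrt(31)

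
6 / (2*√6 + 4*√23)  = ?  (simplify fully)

(-3*√6 + 6*√23)/86

Multiply numerator and denominator by -4*√23 + 2*√6.
Denominator becomes -344; numerator becomes -24*√23 + 12*√6.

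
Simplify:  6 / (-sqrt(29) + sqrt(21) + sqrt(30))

Group as (sqrt(21) + sqrt(30)) - sqrt(29); multiply by (sqrt(21) + sqrt(30)) + sqrt(29), then rationalise the remaining surd.

(-33*sqrt(29) + 30*sqrt(30) + 57*sqrt(21) + 9*sqrt(2030))/509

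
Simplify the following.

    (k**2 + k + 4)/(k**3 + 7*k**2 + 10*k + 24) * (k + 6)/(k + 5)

1/(k + 5)

Factor: k**3 + 7*k**2 + 10*k + 24 = (k + 6)*(k**2 + k + 4)
Cancel the common factors (k**2 + k + 4), (k + 6).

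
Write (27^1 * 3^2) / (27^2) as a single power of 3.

3^(-1)

27^1 = 3^3; 3^2 = 3^2; 27^2 = 3^6
Combine exponents: 3^(-1)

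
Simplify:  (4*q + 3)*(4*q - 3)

16*q**2 - 9

Product of conjugates: (P+Q)(P-Q) = P**2 - Q**2.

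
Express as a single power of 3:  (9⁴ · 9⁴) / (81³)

3^4

9⁴ = 3^8; 9⁴ = 3^8; 81³ = 3^12
Combine exponents: 3^4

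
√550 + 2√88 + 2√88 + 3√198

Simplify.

22*√22

√550 = 5*√22; 2√88 = 4*√22; 2√88 = 4*√22; 3√198 = 9*√22
Combine: (5 + 4 + 4 + 9)·√22 = 22*√22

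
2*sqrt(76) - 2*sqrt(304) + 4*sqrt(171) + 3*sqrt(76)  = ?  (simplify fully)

14*sqrt(19)

2*sqrt(76) = 4*sqrt(19); 2*sqrt(304) = 8*sqrt(19); 4*sqrt(171) = 12*sqrt(19); 3*sqrt(76) = 6*sqrt(19)
Combine: (4 - 8 + 12 + 6)·sqrt(19) = 14*sqrt(19)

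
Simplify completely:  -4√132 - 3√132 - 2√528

-22*√33

4√132 = 8*√33; 3√132 = 6*√33; 2√528 = 8*√33
Combine: (-8 - 6 - 8)·√33 = -22*√33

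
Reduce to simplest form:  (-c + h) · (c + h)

Pair the conjugate factors: (h+c)(h-c) = -c² + h².

-c² + h²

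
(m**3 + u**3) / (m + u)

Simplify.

Factor as (a+b)(a**2-ab+b**2) with a=m, b=u.

m**2 - m*u + u**2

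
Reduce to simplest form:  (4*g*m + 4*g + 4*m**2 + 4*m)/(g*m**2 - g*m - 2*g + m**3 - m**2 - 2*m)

4/(m - 2)

Factor: 4*g*m + 4*g + 4*m**2 + 4*m = 4*(g + m)*(m + 1);  g*m**2 - g*m - 2*g + m**3 - m**2 - 2*m = (m - 2)*(g + m)*(m + 1)
Cancel the common factors (g + m), (m + 1).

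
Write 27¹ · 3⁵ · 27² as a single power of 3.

27¹ = 3^3; 3⁵ = 3^5; 27² = 3^6
Combine exponents: 3^14

3^14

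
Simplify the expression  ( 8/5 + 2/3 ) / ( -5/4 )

Numerator: 8/5 + 2/3 = 34/15
Denominator: -5/4 = -5/4
Divide: (34/15) · (-4/5) = -136/75

-136/75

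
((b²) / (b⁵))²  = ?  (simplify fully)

b^(-6)

Inside the bracket: (b^-3)
Raise to the power 2: (b^-6)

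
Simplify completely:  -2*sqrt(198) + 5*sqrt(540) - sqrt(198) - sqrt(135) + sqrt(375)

-9*sqrt(22) + 32*sqrt(15)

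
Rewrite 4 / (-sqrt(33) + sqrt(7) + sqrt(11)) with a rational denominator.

(60*sqrt(33) + 116*sqrt(11) + 148*sqrt(7) + 88*sqrt(21))/83

Group as (sqrt(7) + sqrt(11)) - sqrt(33); multiply by (sqrt(7) + sqrt(11)) + sqrt(33), then rationalise the remaining surd.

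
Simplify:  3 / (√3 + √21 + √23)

(-18*√161 + 3*√23 + 15*√21 + 123*√3)/251

Group as (√3 + √21) + √23; multiply by (√3 + √21) - √23, then rationalise the remaining surd.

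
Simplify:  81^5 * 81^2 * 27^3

3^37

81^5 = 3^20; 81^2 = 3^8; 27^3 = 3^9
Combine exponents: 3^37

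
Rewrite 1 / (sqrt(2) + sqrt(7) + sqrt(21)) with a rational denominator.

Group as (sqrt(2) + sqrt(7)) + sqrt(21); multiply by (sqrt(2) + sqrt(7)) - sqrt(21), then rationalise the remaining surd.

(-8*sqrt(7) - 13*sqrt(2) + 7*sqrt(6) + 6*sqrt(21))/44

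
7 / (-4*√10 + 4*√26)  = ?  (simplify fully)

(7*√10 + 7*√26)/64

Multiply numerator and denominator by 4*√10 + 4*√26.
Denominator becomes 256; numerator becomes 28*√10 + 28*√26.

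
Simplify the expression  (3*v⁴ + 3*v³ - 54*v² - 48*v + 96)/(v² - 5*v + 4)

3*v² + 18*v + 24

Factor: 3*v⁴ + 3*v³ - 54*v² - 48*v + 96 = 3·(v + 2)·(v - 4)·(v - 1)·(v + 4);  v² - 5*v + 4 = (v - 1)·(v - 4)
Cancel the common factors (v - 1), (v - 4).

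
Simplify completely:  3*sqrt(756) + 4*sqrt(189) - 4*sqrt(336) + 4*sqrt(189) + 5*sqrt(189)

41*sqrt(21)

3*sqrt(756) = 18*sqrt(21); 4*sqrt(189) = 12*sqrt(21); 4*sqrt(336) = 16*sqrt(21); 4*sqrt(189) = 12*sqrt(21); 5*sqrt(189) = 15*sqrt(21)
Combine: (18 + 12 - 16 + 12 + 15)·sqrt(21) = 41*sqrt(21)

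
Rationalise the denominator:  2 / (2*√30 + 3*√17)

Multiply numerator and denominator by -2*√30 + 3*√17.
Denominator becomes 33; numerator becomes -4*√30 + 6*√17.

(-4*√30 + 6*√17)/33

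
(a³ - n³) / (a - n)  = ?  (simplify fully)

Factor as (a-b)(a^2+ab+b^2) with a=a, b=n.

a² + a*n + n²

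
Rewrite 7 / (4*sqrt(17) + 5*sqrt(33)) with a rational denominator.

(-4*sqrt(17) + 5*sqrt(33))/79

Multiply numerator and denominator by -5*sqrt(33) + 4*sqrt(17).
Denominator becomes -553; numerator becomes -35*sqrt(33) + 28*sqrt(17).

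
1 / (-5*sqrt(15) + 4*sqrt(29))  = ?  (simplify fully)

(5*sqrt(15) + 4*sqrt(29))/89

Multiply numerator and denominator by 5*sqrt(15) + 4*sqrt(29).
Denominator becomes 89; numerator becomes 5*sqrt(15) + 4*sqrt(29).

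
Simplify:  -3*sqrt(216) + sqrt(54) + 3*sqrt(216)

3*sqrt(6)

3*sqrt(216) = 18*sqrt(6); sqrt(54) = 3*sqrt(6); 3*sqrt(216) = 18*sqrt(6)
Combine: (-18 + 3 + 18)·sqrt(6) = 3*sqrt(6)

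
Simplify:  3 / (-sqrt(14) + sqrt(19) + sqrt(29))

(-51*sqrt(14) + 6*sqrt(29) + 36*sqrt(19) + 3*sqrt(7714))/524

Group as (sqrt(19) + sqrt(29)) - sqrt(14); multiply by (sqrt(19) + sqrt(29)) + sqrt(14), then rationalise the remaining surd.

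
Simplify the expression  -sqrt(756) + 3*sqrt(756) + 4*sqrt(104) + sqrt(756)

sqrt(756) = 6*sqrt(21); 3*sqrt(756) = 18*sqrt(21); 4*sqrt(104) = 8*sqrt(26); sqrt(756) = 6*sqrt(21)

8*sqrt(26) + 18*sqrt(21)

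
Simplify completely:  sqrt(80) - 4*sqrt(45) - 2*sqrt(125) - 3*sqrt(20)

sqrt(80) = 4*sqrt(5); 4*sqrt(45) = 12*sqrt(5); 2*sqrt(125) = 10*sqrt(5); 3*sqrt(20) = 6*sqrt(5)
Combine: (4 - 12 - 10 - 6)·sqrt(5) = -24*sqrt(5)

-24*sqrt(5)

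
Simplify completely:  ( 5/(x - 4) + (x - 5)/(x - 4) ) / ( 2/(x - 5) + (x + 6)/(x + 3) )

Numerator: 5/(x - 4) + (x - 5)/(x - 4) = x/(x - 4)
Denominator: 2/(x - 5) + (x + 6)/(x + 3) = (x**2 + 3*x - 24)/(x**2 - 2*x - 15)
Divide: (x/(x - 4)) · ((x**2 - 2*x - 15)/(x**2 + 3*x - 24)) = (x**3 - 2*x**2 - 15*x)/(x**3 - x**2 - 36*x + 96)

(x**3 - 2*x**2 - 15*x)/(x**3 - x**2 - 36*x + 96)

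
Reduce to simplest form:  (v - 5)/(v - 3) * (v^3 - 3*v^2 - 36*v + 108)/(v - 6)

Factor: v^3 - 3*v^2 - 36*v + 108 = (v - 6)*(v + 6)*(v - 3)
Cancel the common factors (v - 6), (v - 3).

v^2 + v - 30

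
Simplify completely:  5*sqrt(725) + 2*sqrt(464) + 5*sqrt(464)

5*sqrt(725) = 25*sqrt(29); 2*sqrt(464) = 8*sqrt(29); 5*sqrt(464) = 20*sqrt(29)
Combine: (25 + 8 + 20)·sqrt(29) = 53*sqrt(29)

53*sqrt(29)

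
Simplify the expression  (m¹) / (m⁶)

Quotient: (m^-5)

m^(-5)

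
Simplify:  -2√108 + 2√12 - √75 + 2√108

2√108 = 12*√3; 2√12 = 4*√3; √75 = 5*√3; 2√108 = 12*√3
Combine: (-12 + 4 - 5 + 12)·√3 = -√3

-√3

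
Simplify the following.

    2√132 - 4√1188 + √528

-16*√33

2√132 = 4*√33; 4√1188 = 24*√33; √528 = 4*√33
Combine: (4 - 24 + 4)·√33 = -16*√33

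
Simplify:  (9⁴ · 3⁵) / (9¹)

9⁴ = 3^8; 3⁵ = 3^5; 9¹ = 3^2
Combine exponents: 3^11

3^11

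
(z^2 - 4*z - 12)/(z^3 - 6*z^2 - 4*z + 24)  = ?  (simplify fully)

Factor: z^2 - 4*z - 12 = (z - 6)*(z + 2);  z^3 - 6*z^2 - 4*z + 24 = (z + 2)*(z - 2)*(z - 6)
Cancel the common factors (z - 6), (z + 2).

1/(z - 2)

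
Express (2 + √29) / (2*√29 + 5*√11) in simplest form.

(-58 - 4*√29 + 10*√11 + 5*√319)/159

Multiply numerator and denominator by -5*√11 + 2*√29.
Denominator becomes -159; numerator becomes -5*√319 - 10*√11 + 4*√29 + 58.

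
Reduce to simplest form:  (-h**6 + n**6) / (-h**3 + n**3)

h**3 + n**3

Difference of sixth powers: factor out (-h**3 + n**3).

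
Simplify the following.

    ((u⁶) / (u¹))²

Inside the bracket: u⁵
Raise to the power 2: u^10

u^10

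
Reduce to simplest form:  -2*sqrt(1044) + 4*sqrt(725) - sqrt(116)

6*sqrt(29)

2*sqrt(1044) = 12*sqrt(29); 4*sqrt(725) = 20*sqrt(29); sqrt(116) = 2*sqrt(29)
Combine: (-12 + 20 - 2)·sqrt(29) = 6*sqrt(29)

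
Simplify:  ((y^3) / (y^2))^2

y^2

Inside the bracket: y^1
Raise to the power 2: y^2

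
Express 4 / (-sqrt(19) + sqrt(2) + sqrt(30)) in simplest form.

(-52*sqrt(19) - 36*sqrt(30) + 188*sqrt(2) + 16*sqrt(285))/71

Group as (sqrt(2) + sqrt(30)) - sqrt(19); multiply by (sqrt(2) + sqrt(30)) + sqrt(19), then rationalise the remaining surd.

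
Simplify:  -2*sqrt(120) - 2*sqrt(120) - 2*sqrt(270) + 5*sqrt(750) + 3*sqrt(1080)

29*sqrt(30)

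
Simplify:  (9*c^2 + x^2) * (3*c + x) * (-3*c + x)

-81*c^4 + x^4

Telescope via difference of squares: (x+(3*c))(x-(3*c)) = -9*c^2 + x^2, then repeat with the next factor.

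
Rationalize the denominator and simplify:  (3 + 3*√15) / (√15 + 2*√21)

Multiply numerator and denominator by -2*√21 + √15.
Denominator becomes -69; numerator becomes -18*√35 - 6*√21 + 3*√15 + 45.

(-15 - √15 + 2*√21 + 6*√35)/23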